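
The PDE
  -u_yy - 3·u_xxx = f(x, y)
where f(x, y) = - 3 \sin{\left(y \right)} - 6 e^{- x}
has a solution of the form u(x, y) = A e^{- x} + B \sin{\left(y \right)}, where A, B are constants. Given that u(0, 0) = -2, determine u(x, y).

Substitute the ansatz u = A e^{- x} + B \sin{\left(y \right)} into the left-hand side.
Derivatives of the ansatz:
  u_yy = - B \sin{\left(y \right)}
  u_xxx = - A e^{- x}
Term by term:
  -u_yy = B \sin{\left(y \right)}
  -3·u_xxx = 3 A e^{- x}
So the left-hand side equals
  3 A e^{- x} + B \sin{\left(y \right)}
This must equal f(x, y) = - 3 \sin{\left(y \right)} - 6 e^{- x} identically.
Matching coefficients of the independent functions:
  [e^{- x}]:  3 A = -6
  [\sin{\left(y \right)}]:  B = -3
Solving: A = -2, B = -3.
Check against the point condition:
  u(0, 0) = -2  ⟹  A = -2  ✓
Hence u(x, y) = - 3 \sin{\left(y \right)} - 2 e^{- x}.

Answer: u(x, y) = - 3 \sin{\left(y \right)} - 2 e^{- x}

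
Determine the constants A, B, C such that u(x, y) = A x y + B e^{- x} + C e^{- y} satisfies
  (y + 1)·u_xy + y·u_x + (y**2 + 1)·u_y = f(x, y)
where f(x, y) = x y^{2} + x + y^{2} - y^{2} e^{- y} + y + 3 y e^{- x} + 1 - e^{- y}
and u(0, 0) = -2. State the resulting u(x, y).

Substitute the ansatz u = A x y + B e^{- x} + C e^{- y} into the left-hand side.
Derivatives of the ansatz:
  u_xy = A
  u_x = A y - B e^{- x}
  u_y = A x - C e^{- y}
Term by term:
  (y + 1)·u_xy = A y + A
  y·u_x = A y^{2} - B y e^{- x}
  (y**2 + 1)·u_y = A x y^{2} + A x - C y^{2} e^{- y} - C e^{- y}
So the left-hand side equals
  A x y^{2} + A x + A y^{2} + A y + A - B y e^{- x} - C y^{2} e^{- y} - C e^{- y}
This must equal f(x, y) = x y^{2} + x + y^{2} - y^{2} e^{- y} + y + 3 y e^{- x} + 1 - e^{- y} identically.
Matching coefficients of the independent functions:
  [constant term, x, y, y^{2}, …]:  A = 1
  [y e^{- x}]:  - B = 3
  [y^{2} e^{- y}, e^{- y}]:  - C = -1
Solving: A = 1, B = -3, C = 1.
Check against the point condition:
  u(0, 0) = -2  ⟹  B + C = -2  ✓
Hence u(x, y) = x y + e^{- y} - 3 e^{- x}.

Answer: u(x, y) = x y + e^{- y} - 3 e^{- x}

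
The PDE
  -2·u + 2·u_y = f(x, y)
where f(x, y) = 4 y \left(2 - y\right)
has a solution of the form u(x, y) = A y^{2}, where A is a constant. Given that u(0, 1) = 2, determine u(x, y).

Substitute the ansatz u = A y^{2} into the left-hand side.
Derivatives of the ansatz:
  u_y = 2 A y
Term by term:
  -2·u = - 2 A y^{2}
  2·u_y = 4 A y
So the left-hand side equals
  - 2 A y^{2} + 4 A y
This must equal f(x, y) identically; expanded, f = - 4 y^{2} + 8 y.
Matching coefficients of the independent functions:
  [y]:  4 A = 8
  [y^{2}]:  - 2 A = -4
Solving: A = 2.
Check against the point condition:
  u(0, 1) = 2  ⟹  A = 2  ✓
Hence u(x, y) = 2 y^{2}.

Answer: u(x, y) = 2 y^{2}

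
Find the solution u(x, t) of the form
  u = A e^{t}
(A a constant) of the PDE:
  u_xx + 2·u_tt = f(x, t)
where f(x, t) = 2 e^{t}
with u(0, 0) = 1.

Substitute the ansatz u = A e^{t} into the left-hand side.
Derivatives of the ansatz:
  u_xx = 0
  u_tt = A e^{t}
Term by term:
  u_xx = 0
  2·u_tt = 2 A e^{t}
So the left-hand side equals
  2 A e^{t}
This must equal f(x, t) = 2 e^{t} identically.
Matching coefficients of the independent functions:
  [e^{t}]:  2 A = 2
Solving: A = 1.
Check against the point condition:
  u(0, 0) = 1  ⟹  A = 1  ✓
Hence u(x, t) = e^{t}.

Answer: u(x, t) = e^{t}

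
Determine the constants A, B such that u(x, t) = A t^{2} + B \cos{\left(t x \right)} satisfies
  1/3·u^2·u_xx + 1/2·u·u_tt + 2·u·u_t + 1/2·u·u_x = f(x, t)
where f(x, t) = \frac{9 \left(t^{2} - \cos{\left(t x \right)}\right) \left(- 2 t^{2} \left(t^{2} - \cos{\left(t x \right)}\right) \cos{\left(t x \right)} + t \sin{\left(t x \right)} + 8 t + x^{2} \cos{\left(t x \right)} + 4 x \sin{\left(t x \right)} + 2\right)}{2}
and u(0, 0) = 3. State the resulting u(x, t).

Answer: u(x, t) = - 3 t^{2} + 3 \cos{\left(t x \right)}

Derivation:
Substitute the ansatz u = A t^{2} + B \cos{\left(t x \right)} into the left-hand side.
Derivatives of the ansatz:
  u_xx = - B t^{2} \cos{\left(t x \right)}
  u_tt = 2 A - B x^{2} \cos{\left(t x \right)}
  u_t = 2 A t - B x \sin{\left(t x \right)}
  u_x = - B t \sin{\left(t x \right)}
Term by term:
  1/3·u^2·u_xx = - \frac{A^{2} B t^{6} \cos{\left(t x \right)}}{3} - \frac{2 A B^{2} t^{4} \cos^{2}{\left(t x \right)}}{3} - \frac{B^{3} t^{2} \cos^{3}{\left(t x \right)}}{3}
  1/2·u·u_tt = A^{2} t^{2} - \frac{A B t^{2} x^{2} \cos{\left(t x \right)}}{2} + A B \cos{\left(t x \right)} - \frac{B^{2} x^{2} \cos^{2}{\left(t x \right)}}{2}
  2·u·u_t = 4 A^{2} t^{3} - 2 A B t^{2} x \sin{\left(t x \right)} + 4 A B t \cos{\left(t x \right)} - 2 B^{2} x \sin{\left(t x \right)} \cos{\left(t x \right)}
  1/2·u·u_x = - \frac{A B t^{3} \sin{\left(t x \right)}}{2} - \frac{B^{2} t \sin{\left(t x \right)} \cos{\left(t x \right)}}{2}
So the left-hand side equals
  - \frac{A^{2} B t^{6} \cos{\left(t x \right)}}{3} + 4 A^{2} t^{3} + A^{2} t^{2} - \frac{2 A B^{2} t^{4} \cos^{2}{\left(t x \right)}}{3} - \frac{A B t^{3} \sin{\left(t x \right)}}{2} - \frac{A B t^{2} x^{2} \cos{\left(t x \right)}}{2} - 2 A B t^{2} x \sin{\left(t x \right)} + 4 A B t \cos{\left(t x \right)} + A B \cos{\left(t x \right)} - \frac{B^{3} t^{2} \cos^{3}{\left(t x \right)}}{3} - \frac{B^{2} t \sin{\left(t x \right)} \cos{\left(t x \right)}}{2} - \frac{B^{2} x^{2} \cos^{2}{\left(t x \right)}}{2} - 2 B^{2} x \sin{\left(t x \right)} \cos{\left(t x \right)}
This must equal f(x, t) identically; expanded, f = - 9 t^{6} \cos{\left(t x \right)} + 18 t^{4} \cos^{2}{\left(t x \right)} + \frac{9 t^{3} \sin{\left(t x \right)}}{2} + 36 t^{3} + \frac{9 t^{2} x^{2} \cos{\left(t x \right)}}{2} + 18 t^{2} x \sin{\left(t x \right)} - 9 t^{2} \cos^{3}{\left(t x \right)} + 9 t^{2} - \frac{9 t \sin{\left(t x \right)} \cos{\left(t x \right)}}{2} - 36 t \cos{\left(t x \right)} - \frac{9 x^{2} \cos^{2}{\left(t x \right)}}{2} - 18 x \sin{\left(t x \right)} \cos{\left(t x \right)} - 9 \cos{\left(t x \right)}.
Matching coefficients of the independent functions:
  [t^{2}]:  A^{2} = 9
  [t^{3}]:  4 A^{2} = 36
  [t \cos{\left(t x \right)}]:  4 A B = -36
  [t^{2} \cos^{3}{\left(t x \right)}]:  - \frac{B^{3}}{3} = -9
  [t^{3} \sin{\left(t x \right)}, t^{2} x^{2} \cos{\left(t x \right)}]:  - \frac{A B}{2} = \frac{9}{2}
  [t^{4} \cos^{2}{\left(t x \right)}]:  - \frac{2 A B^{2}}{3} = 18
  [t^{6} \cos{\left(t x \right)}]:  - \frac{A^{2} B}{3} = -9
  [x^{2} \cos^{2}{\left(t x \right)}, t \sin{\left(t x \right)} \cos{\left(t x \right)}]:  - \frac{B^{2}}{2} = - \frac{9}{2}
  [t^{2} x \sin{\left(t x \right)}]:  - 2 A B = 18
  [x \sin{\left(t x \right)} \cos{\left(t x \right)}]:  - 2 B^{2} = -18
  [\cos{\left(t x \right)}]:  A B = -9
Solving: A = -3, B = 3.
Check against the point condition:
  u(0, 0) = 3  ⟹  B = 3  ✓
Hence u(x, t) = - 3 t^{2} + 3 \cos{\left(t x \right)}.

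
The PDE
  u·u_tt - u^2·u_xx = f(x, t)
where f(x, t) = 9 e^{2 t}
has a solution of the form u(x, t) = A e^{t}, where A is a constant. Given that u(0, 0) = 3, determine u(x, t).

Answer: u(x, t) = 3 e^{t}

Derivation:
Substitute the ansatz u = A e^{t} into the left-hand side.
Derivatives of the ansatz:
  u_tt = A e^{t}
  u_xx = 0
Term by term:
  u·u_tt = A^{2} e^{2 t}
  -u^2·u_xx = 0
So the left-hand side equals
  A^{2} e^{2 t}
This must equal f(x, t) = 9 e^{2 t} identically.
Matching coefficients of the independent functions:
  [e^{2 t}]:  A^{2} = 9
These equations allow (A) = (-3) or (3).
Impose the point condition(s):
  u(0, 0) = 3  ⟹  A = 3
Only A = 3 satisfies everything.
Hence u(x, t) = 3 e^{t}.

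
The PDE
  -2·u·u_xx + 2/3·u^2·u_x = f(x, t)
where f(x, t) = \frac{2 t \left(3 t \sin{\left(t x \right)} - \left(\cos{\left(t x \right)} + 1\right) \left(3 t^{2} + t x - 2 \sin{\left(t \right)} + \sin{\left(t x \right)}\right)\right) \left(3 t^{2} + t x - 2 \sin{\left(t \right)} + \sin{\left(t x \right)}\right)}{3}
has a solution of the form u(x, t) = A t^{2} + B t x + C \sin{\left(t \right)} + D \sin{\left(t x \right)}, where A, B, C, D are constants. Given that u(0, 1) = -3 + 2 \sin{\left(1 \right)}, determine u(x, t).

Substitute the ansatz u = A t^{2} + B t x + C \sin{\left(t \right)} + D \sin{\left(t x \right)} into the left-hand side.
Derivatives of the ansatz:
  u_xx = - D t^{2} \sin{\left(t x \right)}
  u_x = B t + D t \cos{\left(t x \right)}
Term by term:
  -2·u·u_xx = 2 A D t^{4} \sin{\left(t x \right)} + 2 B D t^{3} x \sin{\left(t x \right)} + 2 C D t^{2} \sin{\left(t \right)} \sin{\left(t x \right)} + 2 D^{2} t^{2} \sin^{2}{\left(t x \right)}
  2/3·u^2·u_x = \frac{2 A^{2} B t^{5}}{3} + \frac{2 A^{2} D t^{5} \cos{\left(t x \right)}}{3} + \frac{4 A B^{2} t^{4} x}{3} + \frac{4 A B C t^{3} \sin{\left(t \right)}}{3} + \frac{4 A B D t^{4} x \cos{\left(t x \right)}}{3} + \frac{4 A B D t^{3} \sin{\left(t x \right)}}{3} + \frac{4 A C D t^{3} \sin{\left(t \right)} \cos{\left(t x \right)}}{3} + \frac{4 A D^{2} t^{3} \sin{\left(t x \right)} \cos{\left(t x \right)}}{3} + \frac{2 B^{3} t^{3} x^{2}}{3} + \frac{4 B^{2} C t^{2} x \sin{\left(t \right)}}{3} + \frac{2 B^{2} D t^{3} x^{2} \cos{\left(t x \right)}}{3} + \frac{4 B^{2} D t^{2} x \sin{\left(t x \right)}}{3} + \frac{2 B C^{2} t \sin^{2}{\left(t \right)}}{3} + \frac{4 B C D t^{2} x \sin{\left(t \right)} \cos{\left(t x \right)}}{3} + \frac{4 B C D t \sin{\left(t \right)} \sin{\left(t x \right)}}{3} + \frac{4 B D^{2} t^{2} x \sin{\left(t x \right)} \cos{\left(t x \right)}}{3} + \frac{2 B D^{2} t \sin^{2}{\left(t x \right)}}{3} + \frac{2 C^{2} D t \sin^{2}{\left(t \right)} \cos{\left(t x \right)}}{3} + \frac{4 C D^{2} t \sin{\left(t \right)} \sin{\left(t x \right)} \cos{\left(t x \right)}}{3} + \frac{2 D^{3} t \sin^{2}{\left(t x \right)} \cos{\left(t x \right)}}{3}
So the left-hand side equals
  \frac{2 A^{2} B t^{5}}{3} + \frac{2 A^{2} D t^{5} \cos{\left(t x \right)}}{3} + \frac{4 A B^{2} t^{4} x}{3} + \frac{4 A B C t^{3} \sin{\left(t \right)}}{3} + \frac{4 A B D t^{4} x \cos{\left(t x \right)}}{3} + \frac{4 A B D t^{3} \sin{\left(t x \right)}}{3} + \frac{4 A C D t^{3} \sin{\left(t \right)} \cos{\left(t x \right)}}{3} + \frac{4 A D^{2} t^{3} \sin{\left(t x \right)} \cos{\left(t x \right)}}{3} + 2 A D t^{4} \sin{\left(t x \right)} + \frac{2 B^{3} t^{3} x^{2}}{3} + \frac{4 B^{2} C t^{2} x \sin{\left(t \right)}}{3} + \frac{2 B^{2} D t^{3} x^{2} \cos{\left(t x \right)}}{3} + \frac{4 B^{2} D t^{2} x \sin{\left(t x \right)}}{3} + \frac{2 B C^{2} t \sin^{2}{\left(t \right)}}{3} + \frac{4 B C D t^{2} x \sin{\left(t \right)} \cos{\left(t x \right)}}{3} + \frac{4 B C D t \sin{\left(t \right)} \sin{\left(t x \right)}}{3} + \frac{4 B D^{2} t^{2} x \sin{\left(t x \right)} \cos{\left(t x \right)}}{3} + \frac{2 B D^{2} t \sin^{2}{\left(t x \right)}}{3} + 2 B D t^{3} x \sin{\left(t x \right)} + \frac{2 C^{2} D t \sin^{2}{\left(t \right)} \cos{\left(t x \right)}}{3} + \frac{4 C D^{2} t \sin{\left(t \right)} \sin{\left(t x \right)} \cos{\left(t x \right)}}{3} + 2 C D t^{2} \sin{\left(t \right)} \sin{\left(t x \right)} + \frac{2 D^{3} t \sin^{2}{\left(t x \right)} \cos{\left(t x \right)}}{3} + 2 D^{2} t^{2} \sin^{2}{\left(t x \right)}
This must equal f(x, t) identically; expanded, f = - 6 t^{5} \cos{\left(t x \right)} - 6 t^{5} - 4 t^{4} x \cos{\left(t x \right)} - 4 t^{4} x + 6 t^{4} \sin{\left(t x \right)} - \frac{2 t^{3} x^{2} \cos{\left(t x \right)}}{3} - \frac{2 t^{3} x^{2}}{3} + 2 t^{3} x \sin{\left(t x \right)} + 8 t^{3} \sin{\left(t \right)} \cos{\left(t x \right)} + 8 t^{3} \sin{\left(t \right)} - 4 t^{3} \sin{\left(t x \right)} \cos{\left(t x \right)} - 4 t^{3} \sin{\left(t x \right)} + \frac{8 t^{2} x \sin{\left(t \right)} \cos{\left(t x \right)}}{3} + \frac{8 t^{2} x \sin{\left(t \right)}}{3} - \frac{4 t^{2} x \sin{\left(t x \right)} \cos{\left(t x \right)}}{3} - \frac{4 t^{2} x \sin{\left(t x \right)}}{3} - 4 t^{2} \sin{\left(t \right)} \sin{\left(t x \right)} + 2 t^{2} \sin^{2}{\left(t x \right)} - \frac{8 t \sin^{2}{\left(t \right)} \cos{\left(t x \right)}}{3} - \frac{8 t \sin^{2}{\left(t \right)}}{3} + \frac{8 t \sin{\left(t \right)} \sin{\left(t x \right)} \cos{\left(t x \right)}}{3} + \frac{8 t \sin{\left(t \right)} \sin{\left(t x \right)}}{3} - \frac{2 t \sin^{2}{\left(t x \right)} \cos{\left(t x \right)}}{3} - \frac{2 t \sin^{2}{\left(t x \right)}}{3}.
Matching coefficients of the independent functions:
(each divided by its leading coefficient; functions giving the same equation are listed together)
  [t^{5}]:  A^{2} B + 9 = 0
  [t \sin^{2}{\left(t \right)}]:  B C^{2} + 4 = 0
  [t \sin^{2}{\left(t x \right)}, t^{2} x \sin{\left(t x \right)} \cos{\left(t x \right)}]:  B D^{2} + 1 = 0
  [t^{2} \sin^{2}{\left(t x \right)}]:  D^{2} - 1 = 0
  [t^{3} x^{2}]:  B^{3} + 1 = 0
  [t^{3} \sin{\left(t \right)}]:  A B C - 6 = 0
  [t^{3} \sin{\left(t x \right)}, t^{4} x \cos{\left(t x \right)}]:  A B D + 3 = 0
  [t^{4} x]:  A B^{2} + 3 = 0
  [t^{4} \sin{\left(t x \right)}]:  A D - 3 = 0
  [t^{5} \cos{\left(t x \right)}]:  A^{2} D + 9 = 0
  [t \sin{\left(t \right)} \sin{\left(t x \right)}, t^{2} x \sin{\left(t \right)} \cos{\left(t x \right)}]:  B C D - 2 = 0
  [t \sin^{2}{\left(t \right)} \cos{\left(t x \right)}]:  C^{2} D + 4 = 0
  [t \sin^{2}{\left(t x \right)} \cos{\left(t x \right)}]:  D^{3} + 1 = 0
  [t^{2} x \sin{\left(t \right)}]:  B^{2} C - 2 = 0
  [t^{2} x \sin{\left(t x \right)}, t^{3} x^{2} \cos{\left(t x \right)}]:  B^{2} D + 1 = 0
  [t^{2} \sin{\left(t \right)} \sin{\left(t x \right)}]:  C D + 2 = 0
  [t^{3} x \sin{\left(t x \right)}]:  B D - 1 = 0
  [t^{3} \sin{\left(t \right)} \cos{\left(t x \right)}]:  A C D - 6 = 0
  [t^{3} \sin{\left(t x \right)} \cos{\left(t x \right)}]:  A D^{2} + 3 = 0
  [t \sin{\left(t \right)} \sin{\left(t x \right)} \cos{\left(t x \right)}]:  C D^{2} - 2 = 0
Solving: A = -3, B = -1, C = 2, D = -1.
Check against the point condition:
  u(0, 1) = -3 + 2 \sin{\left(1 \right)}  ⟹  A + C \sin{\left(1 \right)} = -3 + 2 \sin{\left(1 \right)}  ✓
Hence u(x, t) = - 3 t^{2} - t x + 2 \sin{\left(t \right)} - \sin{\left(t x \right)}.

Answer: u(x, t) = - 3 t^{2} - t x + 2 \sin{\left(t \right)} - \sin{\left(t x \right)}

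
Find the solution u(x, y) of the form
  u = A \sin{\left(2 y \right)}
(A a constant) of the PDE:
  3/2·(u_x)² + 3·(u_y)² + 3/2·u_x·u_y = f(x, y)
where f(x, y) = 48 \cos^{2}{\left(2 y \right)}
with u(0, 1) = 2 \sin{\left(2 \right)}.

Substitute the ansatz u = A \sin{\left(2 y \right)} into the left-hand side.
Derivatives of the ansatz:
  u_x = 0
  u_y = 2 A \cos{\left(2 y \right)}
Term by term:
  3/2·(u_x)² = 0
  3·(u_y)² = 12 A^{2} \cos^{2}{\left(2 y \right)}
  3/2·u_x·u_y = 0
So the left-hand side equals
  12 A^{2} \cos^{2}{\left(2 y \right)}
This must equal f(x, y) = 48 \cos^{2}{\left(2 y \right)} identically.
Matching coefficients of the independent functions:
  [\cos^{2}{\left(2 y \right)}]:  12 A^{2} = 48
These equations allow (A) = (-2) or (2).
Impose the point condition(s):
  u(0, 1) = 2 \sin{\left(2 \right)}  ⟹  A \sin{\left(2 \right)} = 2 \sin{\left(2 \right)}
Only A = 2 satisfies everything.
Hence u(x, y) = 2 \sin{\left(2 y \right)}.

Answer: u(x, y) = 2 \sin{\left(2 y \right)}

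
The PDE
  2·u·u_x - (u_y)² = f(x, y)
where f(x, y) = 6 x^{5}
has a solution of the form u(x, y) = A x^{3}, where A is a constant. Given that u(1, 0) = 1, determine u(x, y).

Substitute the ansatz u = A x^{3} into the left-hand side.
Derivatives of the ansatz:
  u_x = 3 A x^{2}
  u_y = 0
Term by term:
  2·u·u_x = 6 A^{2} x^{5}
  -(u_y)² = 0
So the left-hand side equals
  6 A^{2} x^{5}
This must equal f(x, y) = 6 x^{5} identically.
Matching coefficients of the independent functions:
  [x^{5}]:  6 A^{2} = 6
These equations allow (A) = (-1) or (1).
Impose the point condition(s):
  u(1, 0) = 1  ⟹  A = 1
Only A = 1 satisfies everything.
Hence u(x, y) = x^{3}.

Answer: u(x, y) = x^{3}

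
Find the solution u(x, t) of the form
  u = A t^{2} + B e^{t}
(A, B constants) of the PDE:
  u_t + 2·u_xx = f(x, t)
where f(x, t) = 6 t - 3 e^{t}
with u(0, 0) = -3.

Substitute the ansatz u = A t^{2} + B e^{t} into the left-hand side.
Derivatives of the ansatz:
  u_t = 2 A t + B e^{t}
  u_xx = 0
Term by term:
  u_t = 2 A t + B e^{t}
  2·u_xx = 0
So the left-hand side equals
  2 A t + B e^{t}
This must equal f(x, t) = 6 t - 3 e^{t} identically.
Matching coefficients of the independent functions:
  [t]:  2 A = 6
  [e^{t}]:  B = -3
Solving: A = 3, B = -3.
Check against the point condition:
  u(0, 0) = -3  ⟹  B = -3  ✓
Hence u(x, t) = 3 t^{2} - 3 e^{t}.

Answer: u(x, t) = 3 t^{2} - 3 e^{t}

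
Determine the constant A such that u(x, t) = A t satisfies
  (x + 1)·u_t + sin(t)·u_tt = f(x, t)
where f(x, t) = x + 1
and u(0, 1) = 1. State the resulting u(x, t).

Substitute the ansatz u = A t into the left-hand side.
Derivatives of the ansatz:
  u_t = A
  u_tt = 0
Term by term:
  (x + 1)·u_t = A x + A
  sin(t)·u_tt = 0
So the left-hand side equals
  A x + A
This must equal f(x, t) = x + 1 identically.
Matching coefficients of the independent functions:
  [constant term, x]:  A = 1
Solving: A = 1.
Check against the point condition:
  u(0, 1) = 1  ⟹  A = 1  ✓
Hence u(x, t) = t.

Answer: u(x, t) = t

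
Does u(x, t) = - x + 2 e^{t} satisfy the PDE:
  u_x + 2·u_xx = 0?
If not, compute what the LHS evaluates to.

Evaluate each term of the left-hand side for u = - x + 2 e^{t}.
Derivatives:
  u_x = -1
  u_xx = 0
Terms:
  u_x = -1
  2·u_xx = 0
Sum: LHS = -1
Given right-hand side: 0. Difference LHS − RHS = -1 ≠ 0, so u is not a solution.

Answer: No, the LHS evaluates to -1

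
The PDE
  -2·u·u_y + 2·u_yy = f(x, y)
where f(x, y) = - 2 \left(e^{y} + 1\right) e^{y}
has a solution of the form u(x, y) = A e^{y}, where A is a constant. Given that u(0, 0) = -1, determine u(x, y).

Substitute the ansatz u = A e^{y} into the left-hand side.
Derivatives of the ansatz:
  u_y = A e^{y}
  u_yy = A e^{y}
Term by term:
  -2·u·u_y = - 2 A^{2} e^{2 y}
  2·u_yy = 2 A e^{y}
So the left-hand side equals
  - 2 A^{2} e^{2 y} + 2 A e^{y}
This must equal f(x, y) = - 2 \left(e^{y} + 1\right) e^{y} identically.
Matching coefficients of the independent functions:
  [e^{y}]:  2 A = -2
  [e^{2 y}]:  - 2 A^{2} = -2
Solving: A = -1.
Check against the point condition:
  u(0, 0) = -1  ⟹  A = -1  ✓
Hence u(x, y) = - e^{y}.

Answer: u(x, y) = - e^{y}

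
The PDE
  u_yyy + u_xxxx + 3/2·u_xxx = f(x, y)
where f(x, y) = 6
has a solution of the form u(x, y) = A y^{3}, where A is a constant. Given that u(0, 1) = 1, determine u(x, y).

Substitute the ansatz u = A y^{3} into the left-hand side.
Derivatives of the ansatz:
  u_yyy = 6 A
  u_xxxx = 0
  u_xxx = 0
Term by term:
  u_yyy = 6 A
  u_xxxx = 0
  3/2·u_xxx = 0
So the left-hand side equals
  6 A
This must equal f(x, y) = 6 identically.
Matching coefficients of the independent functions:
  [constant term]:  6 A = 6
Solving: A = 1.
Check against the point condition:
  u(0, 1) = 1  ⟹  A = 1  ✓
Hence u(x, y) = y^{3}.

Answer: u(x, y) = y^{3}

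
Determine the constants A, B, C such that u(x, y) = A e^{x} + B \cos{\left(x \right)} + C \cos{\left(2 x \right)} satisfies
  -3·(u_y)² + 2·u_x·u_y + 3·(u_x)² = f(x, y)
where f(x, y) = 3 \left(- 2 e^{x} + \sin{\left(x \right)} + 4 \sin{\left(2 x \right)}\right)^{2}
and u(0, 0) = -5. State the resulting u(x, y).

Answer: u(x, y) = - 2 e^{x} - \cos{\left(x \right)} - 2 \cos{\left(2 x \right)}

Derivation:
Substitute the ansatz u = A e^{x} + B \cos{\left(x \right)} + C \cos{\left(2 x \right)} into the left-hand side.
Derivatives of the ansatz:
  u_y = 0
  u_x = A e^{x} - B \sin{\left(x \right)} - 2 C \sin{\left(2 x \right)}
Term by term:
  -3·(u_y)² = 0
  2·u_x·u_y = 0
  3·(u_x)² = 3 A^{2} e^{2 x} - 6 A B e^{x} \sin{\left(x \right)} - 12 A C e^{x} \sin{\left(2 x \right)} + 3 B^{2} \sin^{2}{\left(x \right)} + 12 B C \sin{\left(x \right)} \sin{\left(2 x \right)} + 12 C^{2} \sin^{2}{\left(2 x \right)}
So the left-hand side equals
  3 A^{2} e^{2 x} - 6 A B e^{x} \sin{\left(x \right)} - 12 A C e^{x} \sin{\left(2 x \right)} + 3 B^{2} \sin^{2}{\left(x \right)} + 12 B C \sin{\left(x \right)} \sin{\left(2 x \right)} + 12 C^{2} \sin^{2}{\left(2 x \right)}
This must equal f(x, y) identically; expanded, f = 12 e^{2 x} - 12 e^{x} \sin{\left(x \right)} - 48 e^{x} \sin{\left(2 x \right)} + 3 \sin^{2}{\left(x \right)} + 24 \sin{\left(x \right)} \sin{\left(2 x \right)} + 48 \sin^{2}{\left(2 x \right)}.
Matching coefficients of the independent functions:
  [e^{x} \sin{\left(x \right)}]:  - 6 A B = -12
  [e^{x} \sin{\left(2 x \right)}]:  - 12 A C = -48
  [\sin{\left(x \right)} \sin{\left(2 x \right)}]:  12 B C = 24
  [e^{2 x}]:  3 A^{2} = 12
  [\sin^{2}{\left(x \right)}]:  3 B^{2} = 3
  [\sin^{2}{\left(2 x \right)}]:  12 C^{2} = 48
These equations allow (A, B, C) = (-2, -1, -2) or (2, 1, 2).
Impose the point condition(s):
  u(0, 0) = -5  ⟹  A + B + C = -5
Only A = -2, B = -1, C = -2 satisfies everything.
Hence u(x, y) = - 2 e^{x} - \cos{\left(x \right)} - 2 \cos{\left(2 x \right)}.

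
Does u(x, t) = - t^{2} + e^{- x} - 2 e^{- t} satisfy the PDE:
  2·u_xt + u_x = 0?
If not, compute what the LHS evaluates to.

Evaluate each term of the left-hand side for u = - t^{2} + e^{- x} - 2 e^{- t}.
Derivatives:
  u_xt = 0
  u_x = - e^{- x}
Terms:
  2·u_xt = 0
  u_x = - e^{- x}
Sum: LHS = - e^{- x}
Given right-hand side: 0. Difference LHS − RHS = - e^{- x} ≠ 0, so u is not a solution.

Answer: No, the LHS evaluates to - e^{- x}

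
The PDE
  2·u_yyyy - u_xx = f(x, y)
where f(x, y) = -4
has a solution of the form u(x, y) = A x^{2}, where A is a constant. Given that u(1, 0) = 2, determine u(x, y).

Substitute the ansatz u = A x^{2} into the left-hand side.
Derivatives of the ansatz:
  u_yyyy = 0
  u_xx = 2 A
Term by term:
  2·u_yyyy = 0
  -u_xx = - 2 A
So the left-hand side equals
  - 2 A
This must equal f(x, y) = -4 identically.
Matching coefficients of the independent functions:
  [constant term]:  - 2 A = -4
Solving: A = 2.
Check against the point condition:
  u(1, 0) = 2  ⟹  A = 2  ✓
Hence u(x, y) = 2 x^{2}.

Answer: u(x, y) = 2 x^{2}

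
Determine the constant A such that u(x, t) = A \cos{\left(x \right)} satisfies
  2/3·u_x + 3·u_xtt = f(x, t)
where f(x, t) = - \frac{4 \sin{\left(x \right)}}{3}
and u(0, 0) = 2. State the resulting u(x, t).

Substitute the ansatz u = A \cos{\left(x \right)} into the left-hand side.
Derivatives of the ansatz:
  u_x = - A \sin{\left(x \right)}
  u_xtt = 0
Term by term:
  2/3·u_x = - \frac{2 A \sin{\left(x \right)}}{3}
  3·u_xtt = 0
So the left-hand side equals
  - \frac{2 A \sin{\left(x \right)}}{3}
This must equal f(x, t) = - \frac{4 \sin{\left(x \right)}}{3} identically.
Matching coefficients of the independent functions:
  [\sin{\left(x \right)}]:  - \frac{2 A}{3} = - \frac{4}{3}
Solving: A = 2.
Check against the point condition:
  u(0, 0) = 2  ⟹  A = 2  ✓
Hence u(x, t) = 2 \cos{\left(x \right)}.

Answer: u(x, t) = 2 \cos{\left(x \right)}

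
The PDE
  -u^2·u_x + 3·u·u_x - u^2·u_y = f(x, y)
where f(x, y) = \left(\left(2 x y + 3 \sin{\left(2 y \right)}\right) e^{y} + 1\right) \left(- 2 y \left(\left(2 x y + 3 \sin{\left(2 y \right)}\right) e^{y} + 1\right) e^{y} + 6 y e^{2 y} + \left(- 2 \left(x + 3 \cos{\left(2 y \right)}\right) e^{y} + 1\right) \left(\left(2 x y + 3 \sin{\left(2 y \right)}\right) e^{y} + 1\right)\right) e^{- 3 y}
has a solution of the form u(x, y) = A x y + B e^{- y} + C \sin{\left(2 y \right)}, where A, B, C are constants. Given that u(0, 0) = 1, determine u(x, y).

Answer: u(x, y) = 2 x y + 3 \sin{\left(2 y \right)} + e^{- y}

Derivation:
Substitute the ansatz u = A x y + B e^{- y} + C \sin{\left(2 y \right)} into the left-hand side.
Derivatives of the ansatz:
  u_x = A y
  u_y = A x - B e^{- y} + 2 C \cos{\left(2 y \right)}
Term by term:
  -u^2·u_x = - A^{3} x^{2} y^{3} - 2 A^{2} B x y^{2} e^{- y} - 2 A^{2} C x y^{2} \sin{\left(2 y \right)} - A B^{2} y e^{- 2 y} - 2 A B C y e^{- y} \sin{\left(2 y \right)} - A C^{2} y \sin^{2}{\left(2 y \right)}
  3·u·u_x = 3 A^{2} x y^{2} + 3 A B y e^{- y} + 3 A C y \sin{\left(2 y \right)}
  -u^2·u_y = - A^{3} x^{3} y^{2} + A^{2} B x^{2} y^{2} e^{- y} - 2 A^{2} B x^{2} y e^{- y} - 2 A^{2} C x^{2} y^{2} \cos{\left(2 y \right)} - 2 A^{2} C x^{2} y \sin{\left(2 y \right)} + 2 A B^{2} x y e^{- 2 y} - A B^{2} x e^{- 2 y} + 2 A B C x y e^{- y} \sin{\left(2 y \right)} - 4 A B C x y e^{- y} \cos{\left(2 y \right)} - 2 A B C x e^{- y} \sin{\left(2 y \right)} - 4 A C^{2} x y \sin{\left(2 y \right)} \cos{\left(2 y \right)} - A C^{2} x \sin^{2}{\left(2 y \right)} + B^{3} e^{- 3 y} + 2 B^{2} C e^{- 2 y} \sin{\left(2 y \right)} - 2 B^{2} C e^{- 2 y} \cos{\left(2 y \right)} + B C^{2} e^{- y} \sin^{2}{\left(2 y \right)} - 4 B C^{2} e^{- y} \sin{\left(2 y \right)} \cos{\left(2 y \right)} - 2 C^{3} \sin^{2}{\left(2 y \right)} \cos{\left(2 y \right)}
Sum these and collect like terms in the independent variables.
This must equal f(x, y) identically; expanded, f = - 8 x^{3} y^{2} - 8 x^{2} y^{3} - 24 x^{2} y^{2} \cos{\left(2 y \right)} + 4 x^{2} y^{2} e^{- y} - 24 x^{2} y \sin{\left(2 y \right)} - 8 x^{2} y e^{- y} - 24 x y^{2} \sin{\left(2 y \right)} + 12 x y^{2} - 8 x y^{2} e^{- y} - 72 x y \sin{\left(2 y \right)} \cos{\left(2 y \right)} + 12 x y e^{- y} \sin{\left(2 y \right)} - 24 x y e^{- y} \cos{\left(2 y \right)} + 4 x y e^{- 2 y} - 18 x \sin^{2}{\left(2 y \right)} - 12 x e^{- y} \sin{\left(2 y \right)} - 2 x e^{- 2 y} - 18 y \sin^{2}{\left(2 y \right)} + 18 y \sin{\left(2 y \right)} - 12 y e^{- y} \sin{\left(2 y \right)} + 6 y e^{- y} - 2 y e^{- 2 y} - 54 \sin^{2}{\left(2 y \right)} \cos{\left(2 y \right)} + 9 e^{- y} \sin^{2}{\left(2 y \right)} - 36 e^{- y} \sin{\left(2 y \right)} \cos{\left(2 y \right)} + 6 e^{- 2 y} \sin{\left(2 y \right)} - 6 e^{- 2 y} \cos{\left(2 y \right)} + e^{- 3 y}.
Matching coefficients of the independent functions:
(each divided by its leading coefficient; functions giving the same equation are listed together)
  [x y^{2}]:  A^{2} - 4 = 0
  [x e^{- 2 y}, y e^{- 2 y}, x y e^{- 2 y}]:  A B^{2} - 2 = 0
  [x \sin^{2}{\left(2 y \right)}, y \sin^{2}{\left(2 y \right)}, x y \sin{\left(2 y \right)} \cos{\left(2 y \right)}]:  A C^{2} - 18 = 0
  [x^{2} y^{3}, x^{3} y^{2}]:  A^{3} - 8 = 0
  [y e^{- y}]:  A B - 2 = 0
  [y \sin{\left(2 y \right)}]:  A C - 6 = 0
  [e^{- 2 y} \sin{\left(2 y \right)}, e^{- 2 y} \cos{\left(2 y \right)}]:  B^{2} C - 3 = 0
  [e^{- y} \sin^{2}{\left(2 y \right)}, e^{- y} \sin{\left(2 y \right)} \cos{\left(2 y \right)}]:  B C^{2} - 9 = 0
  [\sin^{2}{\left(2 y \right)} \cos{\left(2 y \right)}]:  C^{3} - 27 = 0
  [x y^{2} e^{- y}, x^{2} y e^{- y}, x^{2} y^{2} e^{- y}]:  A^{2} B - 4 = 0
  [x y^{2} \sin{\left(2 y \right)}, x^{2} y \sin{\left(2 y \right)}, x^{2} y^{2} \cos{\left(2 y \right)}]:  A^{2} C - 12 = 0
  [x e^{- y} \sin{\left(2 y \right)}, y e^{- y} \sin{\left(2 y \right)}, x y e^{- y} \sin{\left(2 y \right)}, …]:  A B C - 6 = 0
  [e^{- 3 y}]:  B^{3} - 1 = 0
Solving: A = 2, B = 1, C = 3.
Check against the point condition:
  u(0, 0) = 1  ⟹  B = 1  ✓
Hence u(x, y) = 2 x y + 3 \sin{\left(2 y \right)} + e^{- y}.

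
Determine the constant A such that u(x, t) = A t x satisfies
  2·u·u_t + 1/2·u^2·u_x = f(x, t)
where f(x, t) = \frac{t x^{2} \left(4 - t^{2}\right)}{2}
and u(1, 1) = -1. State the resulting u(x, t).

Substitute the ansatz u = A t x into the left-hand side.
Derivatives of the ansatz:
  u_t = A x
  u_x = A t
Term by term:
  2·u·u_t = 2 A^{2} t x^{2}
  1/2·u^2·u_x = \frac{A^{3} t^{3} x^{2}}{2}
So the left-hand side equals
  \frac{A^{3} t^{3} x^{2}}{2} + 2 A^{2} t x^{2}
This must equal f(x, t) identically; expanded, f = - \frac{t^{3} x^{2}}{2} + 2 t x^{2}.
Matching coefficients of the independent functions:
  [t x^{2}]:  2 A^{2} = 2
  [t^{3} x^{2}]:  \frac{A^{3}}{2} = - \frac{1}{2}
Solving: A = -1.
Check against the point condition:
  u(1, 1) = -1  ⟹  A = -1  ✓
Hence u(x, t) = - t x.

Answer: u(x, t) = - t x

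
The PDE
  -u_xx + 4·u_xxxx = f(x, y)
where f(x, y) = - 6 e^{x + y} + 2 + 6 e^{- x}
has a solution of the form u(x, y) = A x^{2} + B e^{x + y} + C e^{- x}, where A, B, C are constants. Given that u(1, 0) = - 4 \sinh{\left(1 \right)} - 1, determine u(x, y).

Substitute the ansatz u = A x^{2} + B e^{x + y} + C e^{- x} into the left-hand side.
Derivatives of the ansatz:
  u_xx = 2 A + B e^{x} e^{y} + C e^{- x}
  u_xxxx = B e^{x} e^{y} + C e^{- x}
Term by term:
  -u_xx = - 2 A - B e^{x} e^{y} - C e^{- x}
  4·u_xxxx = 4 B e^{x} e^{y} + 4 C e^{- x}
So the left-hand side equals
  - 2 A + 3 B e^{x} e^{y} + 3 C e^{- x}
This must equal f(x, y) identically; expanded, f = - 6 e^{x} e^{y} + 2 + 6 e^{- x}.
Matching coefficients of the independent functions:
  [constant term]:  - 2 A = 2
  [e^{x} e^{y}]:  3 B = -6
  [e^{- x}]:  3 C = 6
Solving: A = -1, B = -2, C = 2.
Check against the point condition:
  u(1, 0) = - 4 \sinh{\left(1 \right)} - 1  ⟹  A + e B + \frac{C}{e} = - 4 \sinh{\left(1 \right)} - 1  ✓
Hence u(x, y) = - x^{2} - 2 e^{x + y} + 2 e^{- x}.

Answer: u(x, y) = - x^{2} - 2 e^{x + y} + 2 e^{- x}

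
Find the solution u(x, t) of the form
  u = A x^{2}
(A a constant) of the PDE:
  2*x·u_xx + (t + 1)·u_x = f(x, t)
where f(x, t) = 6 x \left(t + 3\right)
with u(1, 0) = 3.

Substitute the ansatz u = A x^{2} into the left-hand side.
Derivatives of the ansatz:
  u_xx = 2 A
  u_x = 2 A x
Term by term:
  2*x·u_xx = 4 A x
  (t + 1)·u_x = 2 A t x + 2 A x
So the left-hand side equals
  2 A t x + 6 A x
This must equal f(x, t) identically; expanded, f = 6 t x + 18 x.
Matching coefficients of the independent functions:
  [x]:  6 A = 18
  [t x]:  2 A = 6
Solving: A = 3.
Check against the point condition:
  u(1, 0) = 3  ⟹  A = 3  ✓
Hence u(x, t) = 3 x^{2}.

Answer: u(x, t) = 3 x^{2}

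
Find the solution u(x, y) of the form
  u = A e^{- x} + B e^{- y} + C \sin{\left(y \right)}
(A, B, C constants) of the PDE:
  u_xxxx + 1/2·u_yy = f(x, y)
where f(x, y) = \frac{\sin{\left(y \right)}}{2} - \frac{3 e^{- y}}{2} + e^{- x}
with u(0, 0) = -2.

Substitute the ansatz u = A e^{- x} + B e^{- y} + C \sin{\left(y \right)} into the left-hand side.
Derivatives of the ansatz:
  u_xxxx = A e^{- x}
  u_yy = B e^{- y} - C \sin{\left(y \right)}
Term by term:
  u_xxxx = A e^{- x}
  1/2·u_yy = \frac{B e^{- y}}{2} - \frac{C \sin{\left(y \right)}}{2}
So the left-hand side equals
  A e^{- x} + \frac{B e^{- y}}{2} - \frac{C \sin{\left(y \right)}}{2}
This must equal f(x, y) = \frac{\sin{\left(y \right)}}{2} - \frac{3 e^{- y}}{2} + e^{- x} identically.
Matching coefficients of the independent functions:
  [e^{- x}]:  A = 1
  [e^{- y}]:  \frac{B}{2} = - \frac{3}{2}
  [\sin{\left(y \right)}]:  - \frac{C}{2} = \frac{1}{2}
Solving: A = 1, B = -3, C = -1.
Check against the point condition:
  u(0, 0) = -2  ⟹  A + B = -2  ✓
Hence u(x, y) = - \sin{\left(y \right)} - 3 e^{- y} + e^{- x}.

Answer: u(x, y) = - \sin{\left(y \right)} - 3 e^{- y} + e^{- x}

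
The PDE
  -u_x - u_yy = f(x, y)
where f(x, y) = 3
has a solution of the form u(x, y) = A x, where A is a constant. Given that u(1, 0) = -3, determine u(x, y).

Substitute the ansatz u = A x into the left-hand side.
Derivatives of the ansatz:
  u_x = A
  u_yy = 0
Term by term:
  -u_x = - A
  -u_yy = 0
So the left-hand side equals
  - A
This must equal f(x, y) = 3 identically.
Matching coefficients of the independent functions:
  [constant term]:  - A = 3
Solving: A = -3.
Check against the point condition:
  u(1, 0) = -3  ⟹  A = -3  ✓
Hence u(x, y) = - 3 x.

Answer: u(x, y) = - 3 x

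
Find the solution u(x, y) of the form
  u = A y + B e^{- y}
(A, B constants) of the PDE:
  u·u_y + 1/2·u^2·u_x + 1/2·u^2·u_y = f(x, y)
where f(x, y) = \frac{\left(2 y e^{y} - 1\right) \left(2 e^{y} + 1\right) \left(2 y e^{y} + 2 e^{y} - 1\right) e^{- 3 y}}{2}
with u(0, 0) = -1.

Substitute the ansatz u = A y + B e^{- y} into the left-hand side.
Derivatives of the ansatz:
  u_y = A - B e^{- y}
  u_x = 0
Term by term:
  u·u_y = A^{2} y - A B y e^{- y} + A B e^{- y} - B^{2} e^{- 2 y}
  1/2·u^2·u_x = 0
  1/2·u^2·u_y = \frac{A^{3} y^{2}}{2} - \frac{A^{2} B y^{2} e^{- y}}{2} + A^{2} B y e^{- y} - A B^{2} y e^{- 2 y} + \frac{A B^{2} e^{- 2 y}}{2} - \frac{B^{3} e^{- 3 y}}{2}
So the left-hand side equals
  \frac{A^{3} y^{2}}{2} - \frac{A^{2} B y^{2} e^{- y}}{2} + A^{2} B y e^{- y} + A^{2} y - A B^{2} y e^{- 2 y} + \frac{A B^{2} e^{- 2 y}}{2} - A B y e^{- y} + A B e^{- y} - \frac{B^{3} e^{- 3 y}}{2} - B^{2} e^{- 2 y}
This must equal f(x, y) identically; expanded, f = 4 y^{2} + 2 y^{2} e^{- y} + 4 y - 2 y e^{- y} - 2 y e^{- 2 y} - 2 e^{- y} + \frac{e^{- 3 y}}{2}.
Matching coefficients of the independent functions:
  [y]:  A^{2} = 4
  [y^{2}]:  \frac{A^{3}}{2} = 4
  [y e^{- 2 y}]:  - A B^{2} = -2
  [y e^{- y}]:  A^{2} B - A B = -2
  [y^{2} e^{- y}]:  - \frac{A^{2} B}{2} = 2
  [e^{- 3 y}]:  - \frac{B^{3}}{2} = \frac{1}{2}
  [e^{- 2 y}]:  \frac{A B^{2}}{2} - B^{2} = 0
  [e^{- y}]:  A B = -2
Solving: A = 2, B = -1.
Check against the point condition:
  u(0, 0) = -1  ⟹  B = -1  ✓
Hence u(x, y) = 2 y - e^{- y}.

Answer: u(x, y) = 2 y - e^{- y}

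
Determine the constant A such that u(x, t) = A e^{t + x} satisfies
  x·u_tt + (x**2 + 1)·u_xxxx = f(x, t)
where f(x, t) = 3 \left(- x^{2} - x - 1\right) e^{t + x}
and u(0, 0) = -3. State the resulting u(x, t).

Substitute the ansatz u = A e^{t + x} into the left-hand side.
Derivatives of the ansatz:
  u_tt = A e^{t} e^{x}
  u_xxxx = A e^{t} e^{x}
Term by term:
  x·u_tt = A x e^{t} e^{x}
  (x**2 + 1)·u_xxxx = A x^{2} e^{t} e^{x} + A e^{t} e^{x}
So the left-hand side equals
  A x^{2} e^{t} e^{x} + A x e^{t} e^{x} + A e^{t} e^{x}
This must equal f(x, t) identically; expanded, f = - 3 x^{2} e^{t} e^{x} - 3 x e^{t} e^{x} - 3 e^{t} e^{x}.
Matching coefficients of the independent functions:
  [e^{t} e^{x}, x e^{t} e^{x}, x^{2} e^{t} e^{x}]:  A = -3
Solving: A = -3.
Check against the point condition:
  u(0, 0) = -3  ⟹  A = -3  ✓
Hence u(x, t) = - 3 e^{t + x}.

Answer: u(x, t) = - 3 e^{t + x}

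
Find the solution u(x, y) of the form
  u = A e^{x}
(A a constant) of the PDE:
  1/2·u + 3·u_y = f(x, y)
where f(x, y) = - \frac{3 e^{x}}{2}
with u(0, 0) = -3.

Answer: u(x, y) = - 3 e^{x}

Derivation:
Substitute the ansatz u = A e^{x} into the left-hand side.
Derivatives of the ansatz:
  u_y = 0
Term by term:
  1/2·u = \frac{A e^{x}}{2}
  3·u_y = 0
So the left-hand side equals
  \frac{A e^{x}}{2}
This must equal f(x, y) = - \frac{3 e^{x}}{2} identically.
Matching coefficients of the independent functions:
  [e^{x}]:  \frac{A}{2} = - \frac{3}{2}
Solving: A = -3.
Check against the point condition:
  u(0, 0) = -3  ⟹  A = -3  ✓
Hence u(x, y) = - 3 e^{x}.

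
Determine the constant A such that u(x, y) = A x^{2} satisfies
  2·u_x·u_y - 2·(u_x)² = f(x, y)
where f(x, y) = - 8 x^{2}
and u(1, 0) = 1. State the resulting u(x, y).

Substitute the ansatz u = A x^{2} into the left-hand side.
Derivatives of the ansatz:
  u_x = 2 A x
  u_y = 0
Term by term:
  2·u_x·u_y = 0
  -2·(u_x)² = - 8 A^{2} x^{2}
So the left-hand side equals
  - 8 A^{2} x^{2}
This must equal f(x, y) = - 8 x^{2} identically.
Matching coefficients of the independent functions:
  [x^{2}]:  - 8 A^{2} = -8
These equations allow (A) = (-1) or (1).
Impose the point condition(s):
  u(1, 0) = 1  ⟹  A = 1
Only A = 1 satisfies everything.
Hence u(x, y) = x^{2}.

Answer: u(x, y) = x^{2}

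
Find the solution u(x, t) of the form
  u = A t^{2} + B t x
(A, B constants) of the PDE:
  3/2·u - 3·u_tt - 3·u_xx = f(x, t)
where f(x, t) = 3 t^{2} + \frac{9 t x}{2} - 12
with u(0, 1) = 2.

Substitute the ansatz u = A t^{2} + B t x into the left-hand side.
Derivatives of the ansatz:
  u_tt = 2 A
  u_xx = 0
Term by term:
  3/2·u = \frac{3 A t^{2}}{2} + \frac{3 B t x}{2}
  -3·u_tt = - 6 A
  -3·u_xx = 0
So the left-hand side equals
  \frac{3 A t^{2}}{2} - 6 A + \frac{3 B t x}{2}
This must equal f(x, t) = 3 t^{2} + \frac{9 t x}{2} - 12 identically.
Matching coefficients of the independent functions:
  [constant term]:  - 6 A = -12
  [t^{2}]:  \frac{3 A}{2} = 3
  [t x]:  \frac{3 B}{2} = \frac{9}{2}
Solving: A = 2, B = 3.
Check against the point condition:
  u(0, 1) = 2  ⟹  A = 2  ✓
Hence u(x, t) = 2 t^{2} + 3 t x.

Answer: u(x, t) = 2 t^{2} + 3 t x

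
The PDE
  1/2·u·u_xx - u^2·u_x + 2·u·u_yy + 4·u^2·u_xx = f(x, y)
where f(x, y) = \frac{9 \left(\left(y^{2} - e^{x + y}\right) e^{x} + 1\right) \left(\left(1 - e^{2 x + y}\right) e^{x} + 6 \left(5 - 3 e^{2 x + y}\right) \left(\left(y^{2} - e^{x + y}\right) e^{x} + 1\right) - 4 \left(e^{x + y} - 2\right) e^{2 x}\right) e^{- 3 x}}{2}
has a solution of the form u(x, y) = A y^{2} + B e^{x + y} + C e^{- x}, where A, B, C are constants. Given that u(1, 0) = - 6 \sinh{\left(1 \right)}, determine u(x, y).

Answer: u(x, y) = 3 y^{2} - 3 e^{x + y} + 3 e^{- x}

Derivation:
Substitute the ansatz u = A y^{2} + B e^{x + y} + C e^{- x} into the left-hand side.
Derivatives of the ansatz:
  u_xx = B e^{x} e^{y} + C e^{- x}
  u_x = B e^{x} e^{y} - C e^{- x}
  u_yy = 2 A + B e^{x} e^{y}
Term by term:
  1/2·u·u_xx = \frac{A B y^{2} e^{x} e^{y}}{2} + \frac{A C y^{2} e^{- x}}{2} + \frac{B^{2} e^{2 x} e^{2 y}}{2} + B C e^{y} + \frac{C^{2} e^{- 2 x}}{2}
  -u^2·u_x = - A^{2} B y^{4} e^{x} e^{y} + A^{2} C y^{4} e^{- x} - 2 A B^{2} y^{2} e^{2 x} e^{2 y} + 2 A C^{2} y^{2} e^{- 2 x} - B^{3} e^{3 x} e^{3 y} - B^{2} C e^{x} e^{2 y} + B C^{2} e^{- x} e^{y} + C^{3} e^{- 3 x}
  2·u·u_yy = 4 A^{2} y^{2} + 2 A B y^{2} e^{x} e^{y} + 4 A B e^{x} e^{y} + 4 A C e^{- x} + 2 B^{2} e^{2 x} e^{2 y} + 2 B C e^{y}
  4·u^2·u_xx = 4 A^{2} B y^{4} e^{x} e^{y} + 4 A^{2} C y^{4} e^{- x} + 8 A B^{2} y^{2} e^{2 x} e^{2 y} + 16 A B C y^{2} e^{y} + 8 A C^{2} y^{2} e^{- 2 x} + 4 B^{3} e^{3 x} e^{3 y} + 12 B^{2} C e^{x} e^{2 y} + 12 B C^{2} e^{- x} e^{y} + 4 C^{3} e^{- 3 x}
So the left-hand side equals
  3 A^{2} B y^{4} e^{x} e^{y} + 5 A^{2} C y^{4} e^{- x} + 4 A^{2} y^{2} + 6 A B^{2} y^{2} e^{2 x} e^{2 y} + 16 A B C y^{2} e^{y} + \frac{5 A B y^{2} e^{x} e^{y}}{2} + 4 A B e^{x} e^{y} + 10 A C^{2} y^{2} e^{- 2 x} + \frac{A C y^{2} e^{- x}}{2} + 4 A C e^{- x} + 3 B^{3} e^{3 x} e^{3 y} + 11 B^{2} C e^{x} e^{2 y} + \frac{5 B^{2} e^{2 x} e^{2 y}}{2} + 13 B C^{2} e^{- x} e^{y} + 3 B C e^{y} + 5 C^{3} e^{- 3 x} + \frac{C^{2} e^{- 2 x}}{2}
This must equal f(x, y) identically; expanded, f = - 81 y^{4} e^{x} e^{y} + 135 y^{4} e^{- x} + 162 y^{2} e^{2 x} e^{2 y} - \frac{45 y^{2} e^{x} e^{y}}{2} - 432 y^{2} e^{y} + 36 y^{2} + \frac{9 y^{2} e^{- x}}{2} + 270 y^{2} e^{- 2 x} - 81 e^{3 x} e^{3 y} + \frac{45 e^{2 x} e^{2 y}}{2} + 297 e^{x} e^{2 y} - 36 e^{x} e^{y} - 27 e^{y} - 351 e^{- x} e^{y} + 36 e^{- x} + \frac{9 e^{- 2 x}}{2} + 135 e^{- 3 x}.
Matching coefficients of the independent functions:
(each divided by its leading coefficient; functions giving the same equation are listed together)
  [y^{2}]:  A^{2} - 9 = 0
  [y^{2} e^{- 2 x}]:  A C^{2} - 27 = 0
  [y^{2} e^{- x}, e^{- x}]:  A C - 9 = 0
  [y^{2} e^{y}]:  A B C + 27 = 0
  [y^{4} e^{- x}]:  A^{2} C - 27 = 0
  [e^{- x} e^{y}]:  B C^{2} + 27 = 0
  [e^{x} e^{y}, y^{2} e^{x} e^{y}]:  A B + 9 = 0
  [e^{x} e^{2 y}]:  B^{2} C - 27 = 0
  [e^{2 x} e^{2 y}]:  B^{2} - 9 = 0
  [e^{3 x} e^{3 y}]:  B^{3} + 27 = 0
  [y^{2} e^{2 x} e^{2 y}]:  A B^{2} - 27 = 0
  [y^{4} e^{x} e^{y}]:  A^{2} B + 27 = 0
  [e^{- 3 x}]:  C^{3} - 27 = 0
  [e^{- 2 x}]:  C^{2} - 9 = 0
  [e^{y}]:  B C + 9 = 0
Solving: A = 3, B = -3, C = 3.
Check against the point condition:
  u(1, 0) = - 6 \sinh{\left(1 \right)}  ⟹  e B + \frac{C}{e} = - 6 \sinh{\left(1 \right)}  ✓
Hence u(x, y) = 3 y^{2} - 3 e^{x + y} + 3 e^{- x}.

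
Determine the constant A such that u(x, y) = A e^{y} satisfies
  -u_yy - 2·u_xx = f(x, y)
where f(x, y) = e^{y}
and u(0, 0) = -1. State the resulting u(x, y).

Substitute the ansatz u = A e^{y} into the left-hand side.
Derivatives of the ansatz:
  u_yy = A e^{y}
  u_xx = 0
Term by term:
  -u_yy = - A e^{y}
  -2·u_xx = 0
So the left-hand side equals
  - A e^{y}
This must equal f(x, y) = e^{y} identically.
Matching coefficients of the independent functions:
  [e^{y}]:  - A = 1
Solving: A = -1.
Check against the point condition:
  u(0, 0) = -1  ⟹  A = -1  ✓
Hence u(x, y) = - e^{y}.

Answer: u(x, y) = - e^{y}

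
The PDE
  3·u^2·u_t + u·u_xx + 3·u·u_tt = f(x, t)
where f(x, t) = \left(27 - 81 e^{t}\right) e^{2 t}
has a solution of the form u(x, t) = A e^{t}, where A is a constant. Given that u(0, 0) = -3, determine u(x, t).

Substitute the ansatz u = A e^{t} into the left-hand side.
Derivatives of the ansatz:
  u_t = A e^{t}
  u_xx = 0
  u_tt = A e^{t}
Term by term:
  3·u^2·u_t = 3 A^{3} e^{3 t}
  u·u_xx = 0
  3·u·u_tt = 3 A^{2} e^{2 t}
So the left-hand side equals
  3 A^{3} e^{3 t} + 3 A^{2} e^{2 t}
This must equal f(x, t) identically; expanded, f = - 81 e^{3 t} + 27 e^{2 t}.
Matching coefficients of the independent functions:
  [e^{2 t}]:  3 A^{2} = 27
  [e^{3 t}]:  3 A^{3} = -81
Solving: A = -3.
Check against the point condition:
  u(0, 0) = -3  ⟹  A = -3  ✓
Hence u(x, t) = - 3 e^{t}.

Answer: u(x, t) = - 3 e^{t}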